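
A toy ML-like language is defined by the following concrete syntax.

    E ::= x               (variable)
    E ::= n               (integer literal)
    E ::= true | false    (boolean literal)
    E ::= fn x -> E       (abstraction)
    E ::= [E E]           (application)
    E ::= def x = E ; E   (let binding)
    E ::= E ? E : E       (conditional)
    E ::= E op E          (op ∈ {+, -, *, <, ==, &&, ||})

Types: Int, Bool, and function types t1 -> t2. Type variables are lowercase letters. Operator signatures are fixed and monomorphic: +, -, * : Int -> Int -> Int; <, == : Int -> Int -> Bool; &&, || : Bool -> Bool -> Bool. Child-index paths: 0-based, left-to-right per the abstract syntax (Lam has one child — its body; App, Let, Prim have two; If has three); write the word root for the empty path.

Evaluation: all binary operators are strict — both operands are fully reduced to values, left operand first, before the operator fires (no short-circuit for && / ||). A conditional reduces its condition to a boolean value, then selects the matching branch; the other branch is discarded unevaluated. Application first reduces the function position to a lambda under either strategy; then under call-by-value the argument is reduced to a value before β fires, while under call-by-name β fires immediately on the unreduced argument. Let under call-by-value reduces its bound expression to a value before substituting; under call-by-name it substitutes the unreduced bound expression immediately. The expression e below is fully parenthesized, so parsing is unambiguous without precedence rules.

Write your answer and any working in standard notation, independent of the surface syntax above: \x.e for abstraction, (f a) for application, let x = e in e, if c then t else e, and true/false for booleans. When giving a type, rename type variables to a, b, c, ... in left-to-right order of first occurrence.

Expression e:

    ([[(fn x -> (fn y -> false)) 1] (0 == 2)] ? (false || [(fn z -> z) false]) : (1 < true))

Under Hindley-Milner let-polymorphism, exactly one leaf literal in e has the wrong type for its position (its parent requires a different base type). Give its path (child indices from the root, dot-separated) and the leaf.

Answer: 2.1 : true

Derivation:
\y._ : b -> Bool
\x._ : a -> b -> Bool
  unify a -> b -> Bool ~ Int -> c
  unify a ~ Int
  unify b -> Bool ~ c
_ _ : b -> Bool
  unify Int ~ Int
  unify Int ~ Int
  unify b -> Bool ~ Bool -> d
  unify b ~ Bool
  unify Bool ~ d
_ _ : Bool
  unify Bool ~ Bool
  unify Bool ~ Bool
z : e
\z._ : e -> e
  unify e -> e ~ Bool -> f
  unify e ~ Bool
  unify Bool ~ f
_ _ : Bool
  unify Bool ~ Bool
  unify Int ~ Int
  unify Bool ~ Int
  FAIL: mismatch Bool ~ Int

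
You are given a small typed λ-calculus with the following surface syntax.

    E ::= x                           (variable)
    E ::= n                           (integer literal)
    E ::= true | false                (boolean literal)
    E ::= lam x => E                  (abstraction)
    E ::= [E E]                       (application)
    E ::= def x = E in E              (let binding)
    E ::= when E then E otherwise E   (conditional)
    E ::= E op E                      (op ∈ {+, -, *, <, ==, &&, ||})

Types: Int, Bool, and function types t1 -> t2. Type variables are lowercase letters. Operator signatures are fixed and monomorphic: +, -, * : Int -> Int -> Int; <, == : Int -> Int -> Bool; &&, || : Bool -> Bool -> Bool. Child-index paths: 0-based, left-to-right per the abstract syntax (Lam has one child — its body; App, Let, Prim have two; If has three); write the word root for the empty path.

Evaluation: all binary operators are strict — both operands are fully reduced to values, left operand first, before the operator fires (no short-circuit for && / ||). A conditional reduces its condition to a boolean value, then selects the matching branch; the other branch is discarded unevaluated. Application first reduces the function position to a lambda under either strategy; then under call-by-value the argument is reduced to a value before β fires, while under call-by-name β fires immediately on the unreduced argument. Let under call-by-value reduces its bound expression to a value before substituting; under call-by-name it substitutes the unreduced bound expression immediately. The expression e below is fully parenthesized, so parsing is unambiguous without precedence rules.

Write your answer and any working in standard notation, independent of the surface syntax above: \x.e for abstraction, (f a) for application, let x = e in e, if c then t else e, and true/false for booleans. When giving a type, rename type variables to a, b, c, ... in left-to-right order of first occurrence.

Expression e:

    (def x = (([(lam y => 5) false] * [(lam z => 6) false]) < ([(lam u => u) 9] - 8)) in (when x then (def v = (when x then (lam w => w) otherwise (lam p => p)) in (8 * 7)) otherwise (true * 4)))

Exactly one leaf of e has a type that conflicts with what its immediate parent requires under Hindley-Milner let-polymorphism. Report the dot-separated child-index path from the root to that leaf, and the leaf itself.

Working:
\y._ : a -> Int
  unify a -> Int ~ Bool -> b
  unify a ~ Bool
  unify Int ~ b
_ _ : Int
  unify Int ~ Int
\z._ : c -> Int
  unify c -> Int ~ Bool -> d
  unify c ~ Bool
  unify Int ~ d
_ _ : Int
  unify Int ~ Int
  unify Int ~ Int
u : e
\u._ : e -> e
  unify e -> e ~ Int -> f
  unify e ~ Int
  unify Int ~ f
_ _ : Int
  unify Int ~ Int
  unify Int ~ Int
  unify Int ~ Int
let x : Bool
x : Bool
  unify Bool ~ Bool
x : Bool
  unify Bool ~ Bool
w : g
\w._ : g -> g
p : h
\p._ : h -> h
  unify g -> g ~ h -> h
  unify g ~ h
  unify h ~ h
let v : forall. h -> h
  unify Int ~ Int
  unify Int ~ Int
  unify Bool ~ Int
  FAIL: mismatch Bool ~ Int

Answer: 1.2.0 : true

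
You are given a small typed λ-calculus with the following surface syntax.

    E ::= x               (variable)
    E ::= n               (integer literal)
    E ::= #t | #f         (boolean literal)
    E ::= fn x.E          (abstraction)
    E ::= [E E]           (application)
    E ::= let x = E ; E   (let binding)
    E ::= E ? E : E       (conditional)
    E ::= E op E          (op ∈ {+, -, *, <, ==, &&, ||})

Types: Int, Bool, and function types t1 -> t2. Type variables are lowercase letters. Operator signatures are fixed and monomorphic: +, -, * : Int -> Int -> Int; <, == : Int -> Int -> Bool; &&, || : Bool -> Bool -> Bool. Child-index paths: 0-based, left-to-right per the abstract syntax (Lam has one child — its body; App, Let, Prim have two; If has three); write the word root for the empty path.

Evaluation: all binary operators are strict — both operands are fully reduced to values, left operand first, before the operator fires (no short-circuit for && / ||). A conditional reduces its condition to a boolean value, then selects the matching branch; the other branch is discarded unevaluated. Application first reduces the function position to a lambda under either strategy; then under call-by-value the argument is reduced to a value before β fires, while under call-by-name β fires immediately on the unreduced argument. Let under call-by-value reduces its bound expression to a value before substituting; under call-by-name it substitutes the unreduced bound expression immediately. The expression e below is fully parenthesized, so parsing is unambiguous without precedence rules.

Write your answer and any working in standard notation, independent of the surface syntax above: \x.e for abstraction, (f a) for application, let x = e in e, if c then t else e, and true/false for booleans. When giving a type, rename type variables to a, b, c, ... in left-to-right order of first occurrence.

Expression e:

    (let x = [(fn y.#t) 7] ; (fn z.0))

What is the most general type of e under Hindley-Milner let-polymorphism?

Trace:
\y._ : a -> Bool
  unify a -> Bool ~ Int -> b
  unify a ~ Int
  unify Bool ~ b
_ _ : Bool
let x : Bool
\z._ : c -> Int

Answer: a -> Int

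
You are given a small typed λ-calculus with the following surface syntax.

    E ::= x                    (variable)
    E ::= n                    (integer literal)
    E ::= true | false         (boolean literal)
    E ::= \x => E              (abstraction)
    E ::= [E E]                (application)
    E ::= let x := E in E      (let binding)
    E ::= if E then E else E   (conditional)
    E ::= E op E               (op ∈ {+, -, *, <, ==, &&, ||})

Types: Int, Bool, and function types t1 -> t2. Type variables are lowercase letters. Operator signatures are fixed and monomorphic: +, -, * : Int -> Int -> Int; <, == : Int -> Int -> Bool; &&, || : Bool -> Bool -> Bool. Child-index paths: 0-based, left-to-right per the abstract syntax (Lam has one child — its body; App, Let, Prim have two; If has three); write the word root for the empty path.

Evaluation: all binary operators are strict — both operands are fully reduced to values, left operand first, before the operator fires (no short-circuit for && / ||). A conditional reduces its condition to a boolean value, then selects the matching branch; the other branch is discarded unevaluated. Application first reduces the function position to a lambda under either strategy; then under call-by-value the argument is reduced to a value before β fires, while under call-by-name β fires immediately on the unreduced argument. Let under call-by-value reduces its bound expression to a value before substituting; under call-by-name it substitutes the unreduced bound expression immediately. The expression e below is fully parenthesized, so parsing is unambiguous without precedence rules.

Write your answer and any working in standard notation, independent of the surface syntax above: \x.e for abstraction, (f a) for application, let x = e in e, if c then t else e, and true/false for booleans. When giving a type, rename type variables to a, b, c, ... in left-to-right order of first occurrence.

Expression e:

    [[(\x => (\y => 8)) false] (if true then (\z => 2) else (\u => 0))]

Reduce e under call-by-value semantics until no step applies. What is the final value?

Answer: 8

Trace:
step 0: (((\x.(\y.8)) false) (if true then (\z.2) else (\u.0)))
step 1: [beta@0] ((\y.8) (if true then (\z.2) else (\u.0)))
step 2: [if@1] ((\y.8) (\z.2))
step 3: [beta@root] 8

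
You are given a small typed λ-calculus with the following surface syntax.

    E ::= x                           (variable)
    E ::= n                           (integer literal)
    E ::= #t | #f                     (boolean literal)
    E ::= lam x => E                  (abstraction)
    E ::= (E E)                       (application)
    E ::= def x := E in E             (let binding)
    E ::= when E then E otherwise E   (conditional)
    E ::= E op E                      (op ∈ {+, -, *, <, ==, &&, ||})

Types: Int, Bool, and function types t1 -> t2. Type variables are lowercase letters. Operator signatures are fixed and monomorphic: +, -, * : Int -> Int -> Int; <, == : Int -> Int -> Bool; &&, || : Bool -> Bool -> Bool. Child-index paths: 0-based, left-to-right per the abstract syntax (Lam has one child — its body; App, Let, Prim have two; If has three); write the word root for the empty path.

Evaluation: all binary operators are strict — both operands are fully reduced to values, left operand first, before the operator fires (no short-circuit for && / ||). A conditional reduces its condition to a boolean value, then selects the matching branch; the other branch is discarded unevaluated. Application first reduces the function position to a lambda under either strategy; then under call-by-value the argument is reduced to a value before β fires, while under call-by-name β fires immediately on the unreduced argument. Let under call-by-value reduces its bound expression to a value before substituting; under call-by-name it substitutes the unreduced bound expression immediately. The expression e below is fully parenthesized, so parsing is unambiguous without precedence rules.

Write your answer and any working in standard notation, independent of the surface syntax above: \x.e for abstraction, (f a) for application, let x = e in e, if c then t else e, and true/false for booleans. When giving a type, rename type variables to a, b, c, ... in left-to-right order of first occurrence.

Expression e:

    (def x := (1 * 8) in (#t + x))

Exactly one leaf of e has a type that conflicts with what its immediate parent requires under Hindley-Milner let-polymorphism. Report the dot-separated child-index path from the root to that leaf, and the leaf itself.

Derivation:
  unify Int ~ Int
  unify Int ~ Int
let x : Int
  unify Bool ~ Int
  FAIL: mismatch Bool ~ Int

Answer: 1.0 : true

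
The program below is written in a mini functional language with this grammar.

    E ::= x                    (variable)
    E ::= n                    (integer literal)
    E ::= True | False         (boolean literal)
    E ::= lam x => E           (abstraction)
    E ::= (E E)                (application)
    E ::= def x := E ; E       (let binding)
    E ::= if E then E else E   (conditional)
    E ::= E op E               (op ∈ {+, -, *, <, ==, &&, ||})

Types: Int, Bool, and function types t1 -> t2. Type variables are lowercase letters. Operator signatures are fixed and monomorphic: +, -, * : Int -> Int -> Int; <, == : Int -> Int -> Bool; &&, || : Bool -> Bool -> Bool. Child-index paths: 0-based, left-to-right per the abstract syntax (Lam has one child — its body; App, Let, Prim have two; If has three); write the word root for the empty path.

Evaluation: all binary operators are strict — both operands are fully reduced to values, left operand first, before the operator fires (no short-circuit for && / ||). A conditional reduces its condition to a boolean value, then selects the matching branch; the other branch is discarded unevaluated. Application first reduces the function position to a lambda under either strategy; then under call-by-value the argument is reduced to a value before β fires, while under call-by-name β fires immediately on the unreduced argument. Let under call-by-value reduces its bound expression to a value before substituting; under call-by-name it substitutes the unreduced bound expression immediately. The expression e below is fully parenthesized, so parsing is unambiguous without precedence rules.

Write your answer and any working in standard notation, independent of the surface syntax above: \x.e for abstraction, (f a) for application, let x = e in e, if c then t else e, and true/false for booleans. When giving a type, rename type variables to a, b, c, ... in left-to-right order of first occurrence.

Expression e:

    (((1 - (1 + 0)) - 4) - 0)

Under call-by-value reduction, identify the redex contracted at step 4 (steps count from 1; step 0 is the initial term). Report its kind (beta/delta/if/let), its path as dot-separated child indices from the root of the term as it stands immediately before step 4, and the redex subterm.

Working:
step 0: (((1 - (1 + 0)) - 4) - 0)
step 1: [delta@0.0.1] (((1 - 1) - 4) - 0)
step 2: [delta@0.0] ((0 - 4) - 0)
step 3: [delta@0] (-4 - 0)
step 4: [delta@root] -4

Answer: delta at root : (-4 - 0)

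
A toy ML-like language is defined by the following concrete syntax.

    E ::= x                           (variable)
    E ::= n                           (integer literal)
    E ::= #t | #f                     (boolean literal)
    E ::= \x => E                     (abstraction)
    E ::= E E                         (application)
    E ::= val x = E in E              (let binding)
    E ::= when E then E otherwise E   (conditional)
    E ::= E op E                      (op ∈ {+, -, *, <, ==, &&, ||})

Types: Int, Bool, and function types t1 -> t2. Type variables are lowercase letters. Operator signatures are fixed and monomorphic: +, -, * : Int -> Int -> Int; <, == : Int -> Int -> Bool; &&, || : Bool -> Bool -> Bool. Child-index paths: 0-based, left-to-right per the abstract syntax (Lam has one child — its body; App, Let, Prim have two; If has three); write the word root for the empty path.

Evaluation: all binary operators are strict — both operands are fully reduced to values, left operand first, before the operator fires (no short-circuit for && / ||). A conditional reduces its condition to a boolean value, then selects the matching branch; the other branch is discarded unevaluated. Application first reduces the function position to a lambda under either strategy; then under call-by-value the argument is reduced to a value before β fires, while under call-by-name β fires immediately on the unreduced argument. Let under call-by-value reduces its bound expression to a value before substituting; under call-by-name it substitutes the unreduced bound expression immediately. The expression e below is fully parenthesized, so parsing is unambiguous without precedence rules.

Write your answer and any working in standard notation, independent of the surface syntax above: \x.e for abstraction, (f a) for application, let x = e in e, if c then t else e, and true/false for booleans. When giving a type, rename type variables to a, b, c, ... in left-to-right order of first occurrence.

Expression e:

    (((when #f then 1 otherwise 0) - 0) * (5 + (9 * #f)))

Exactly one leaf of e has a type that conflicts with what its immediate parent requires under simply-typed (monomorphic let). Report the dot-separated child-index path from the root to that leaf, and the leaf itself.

Derivation:
  unify Bool ~ Bool
  unify Int ~ Int
  unify Int ~ Int
  unify Int ~ Int
  unify Int ~ Int
  unify Int ~ Int
  unify Int ~ Int
  unify Bool ~ Int
  FAIL: mismatch Bool ~ Int

Answer: 1.1.1 : false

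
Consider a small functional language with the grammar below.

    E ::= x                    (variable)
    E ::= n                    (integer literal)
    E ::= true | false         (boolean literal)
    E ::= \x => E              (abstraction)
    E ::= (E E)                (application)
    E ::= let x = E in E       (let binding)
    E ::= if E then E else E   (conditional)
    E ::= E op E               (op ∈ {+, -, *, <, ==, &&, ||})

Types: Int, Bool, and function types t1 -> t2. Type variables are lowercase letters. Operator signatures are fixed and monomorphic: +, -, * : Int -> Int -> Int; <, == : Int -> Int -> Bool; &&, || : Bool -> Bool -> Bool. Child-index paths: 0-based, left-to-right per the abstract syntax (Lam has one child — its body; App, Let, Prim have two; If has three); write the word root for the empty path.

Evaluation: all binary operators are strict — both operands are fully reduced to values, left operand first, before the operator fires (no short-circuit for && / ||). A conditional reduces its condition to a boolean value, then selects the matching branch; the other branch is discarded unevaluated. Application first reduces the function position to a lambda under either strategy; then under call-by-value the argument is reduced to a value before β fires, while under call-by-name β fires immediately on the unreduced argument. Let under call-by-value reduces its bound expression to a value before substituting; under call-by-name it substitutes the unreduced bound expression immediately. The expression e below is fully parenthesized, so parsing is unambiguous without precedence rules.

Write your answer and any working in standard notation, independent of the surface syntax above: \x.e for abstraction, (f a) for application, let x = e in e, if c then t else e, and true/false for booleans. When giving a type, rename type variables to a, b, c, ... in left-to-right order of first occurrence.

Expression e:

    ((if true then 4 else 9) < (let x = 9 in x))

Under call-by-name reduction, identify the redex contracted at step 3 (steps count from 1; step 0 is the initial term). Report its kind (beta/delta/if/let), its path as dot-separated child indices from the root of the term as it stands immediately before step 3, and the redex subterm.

Answer: delta at root : (4 < 9)

Working:
step 0: ((if true then 4 else 9) < (let x = 9 in x))
step 1: [if@0] (4 < (let x = 9 in x))
step 2: [let@1] (4 < 9)
step 3: [delta@root] true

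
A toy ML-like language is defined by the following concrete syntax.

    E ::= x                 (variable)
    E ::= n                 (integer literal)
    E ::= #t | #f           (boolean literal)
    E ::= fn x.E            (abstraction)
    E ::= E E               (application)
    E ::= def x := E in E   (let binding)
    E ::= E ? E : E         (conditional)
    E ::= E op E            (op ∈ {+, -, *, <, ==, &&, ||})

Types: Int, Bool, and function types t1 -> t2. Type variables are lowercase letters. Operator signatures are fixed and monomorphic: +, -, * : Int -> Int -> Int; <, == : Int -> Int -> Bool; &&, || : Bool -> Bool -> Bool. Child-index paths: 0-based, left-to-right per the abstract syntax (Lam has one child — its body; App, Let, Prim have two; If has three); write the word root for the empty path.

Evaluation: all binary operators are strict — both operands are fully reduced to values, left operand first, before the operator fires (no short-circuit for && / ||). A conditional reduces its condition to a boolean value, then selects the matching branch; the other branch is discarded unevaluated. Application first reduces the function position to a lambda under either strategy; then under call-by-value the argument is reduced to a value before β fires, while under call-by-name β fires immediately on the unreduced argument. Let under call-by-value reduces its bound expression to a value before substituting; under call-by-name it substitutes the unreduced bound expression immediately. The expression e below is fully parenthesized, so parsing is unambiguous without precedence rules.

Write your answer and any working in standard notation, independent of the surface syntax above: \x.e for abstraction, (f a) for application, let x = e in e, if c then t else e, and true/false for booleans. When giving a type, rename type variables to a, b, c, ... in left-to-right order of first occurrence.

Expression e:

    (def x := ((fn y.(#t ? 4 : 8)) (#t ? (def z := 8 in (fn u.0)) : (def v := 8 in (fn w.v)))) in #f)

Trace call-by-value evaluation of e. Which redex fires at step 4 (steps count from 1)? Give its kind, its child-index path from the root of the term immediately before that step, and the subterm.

Derivation:
step 0: (let x = ((\y.(if true then 4 else 8)) (if true then (let z = 8 in (\u.0)) else (let v = 8 in (\w.v)))) in false)
step 1: [if@0.1] (let x = ((\y.(if true then 4 else 8)) (let z = 8 in (\u.0))) in false)
step 2: [let@0.1] (let x = ((\y.(if true then 4 else 8)) (\u.0)) in false)
step 3: [beta@0] (let x = (if true then 4 else 8) in false)
step 4: [if@0] (let x = 4 in false)

Answer: if at 0 : (if true then 4 else 8)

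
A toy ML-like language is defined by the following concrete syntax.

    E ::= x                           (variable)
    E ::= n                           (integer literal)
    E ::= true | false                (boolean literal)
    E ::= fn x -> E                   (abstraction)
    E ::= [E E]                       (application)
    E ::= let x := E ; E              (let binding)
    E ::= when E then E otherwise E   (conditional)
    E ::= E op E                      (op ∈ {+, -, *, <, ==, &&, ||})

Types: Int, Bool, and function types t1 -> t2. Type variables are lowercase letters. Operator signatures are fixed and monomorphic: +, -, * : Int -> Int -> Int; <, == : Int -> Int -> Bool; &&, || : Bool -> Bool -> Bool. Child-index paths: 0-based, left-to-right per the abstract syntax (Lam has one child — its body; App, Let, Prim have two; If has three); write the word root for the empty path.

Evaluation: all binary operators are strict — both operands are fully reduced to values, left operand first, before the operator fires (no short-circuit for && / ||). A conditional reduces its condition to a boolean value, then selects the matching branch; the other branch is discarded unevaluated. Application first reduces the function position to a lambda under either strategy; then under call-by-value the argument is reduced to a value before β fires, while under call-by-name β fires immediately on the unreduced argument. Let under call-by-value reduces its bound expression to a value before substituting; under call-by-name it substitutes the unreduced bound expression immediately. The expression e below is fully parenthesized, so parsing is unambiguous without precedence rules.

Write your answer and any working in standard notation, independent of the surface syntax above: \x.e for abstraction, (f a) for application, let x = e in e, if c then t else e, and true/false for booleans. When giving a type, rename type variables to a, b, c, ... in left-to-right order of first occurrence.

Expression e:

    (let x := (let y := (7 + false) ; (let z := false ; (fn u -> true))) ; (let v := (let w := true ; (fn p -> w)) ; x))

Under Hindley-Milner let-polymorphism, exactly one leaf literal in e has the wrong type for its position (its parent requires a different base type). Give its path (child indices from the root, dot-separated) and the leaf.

Answer: 0.0.1 : false

Working:
  unify Int ~ Int
  unify Bool ~ Int
  FAIL: mismatch Bool ~ Int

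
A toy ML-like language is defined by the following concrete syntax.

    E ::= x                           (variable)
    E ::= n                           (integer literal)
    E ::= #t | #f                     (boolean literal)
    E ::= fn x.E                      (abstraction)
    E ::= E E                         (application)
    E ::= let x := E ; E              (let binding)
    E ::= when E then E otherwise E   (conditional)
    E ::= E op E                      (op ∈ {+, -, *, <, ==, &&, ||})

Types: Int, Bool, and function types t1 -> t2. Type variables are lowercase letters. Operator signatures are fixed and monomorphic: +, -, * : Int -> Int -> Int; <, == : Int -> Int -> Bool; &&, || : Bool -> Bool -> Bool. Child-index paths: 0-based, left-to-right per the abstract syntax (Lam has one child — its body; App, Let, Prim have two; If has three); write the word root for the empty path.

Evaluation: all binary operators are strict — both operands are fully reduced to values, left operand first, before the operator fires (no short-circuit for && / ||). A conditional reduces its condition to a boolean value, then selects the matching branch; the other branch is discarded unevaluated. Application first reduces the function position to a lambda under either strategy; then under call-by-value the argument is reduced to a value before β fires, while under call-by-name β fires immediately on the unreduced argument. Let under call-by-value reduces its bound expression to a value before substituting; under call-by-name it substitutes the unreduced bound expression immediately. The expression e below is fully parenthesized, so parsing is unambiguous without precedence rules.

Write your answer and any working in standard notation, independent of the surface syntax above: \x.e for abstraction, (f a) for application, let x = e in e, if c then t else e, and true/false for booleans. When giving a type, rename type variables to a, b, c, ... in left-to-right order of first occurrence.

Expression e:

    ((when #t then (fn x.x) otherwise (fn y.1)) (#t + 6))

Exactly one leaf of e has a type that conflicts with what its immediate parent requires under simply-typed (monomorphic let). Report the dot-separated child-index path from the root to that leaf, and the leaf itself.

Answer: 1.0 : true

Working:
  unify Bool ~ Bool
x : a
\x._ : a -> a
\y._ : b -> Int
  unify a -> a ~ b -> Int
  unify a ~ b
  unify b ~ Int
  unify Bool ~ Int
  FAIL: mismatch Bool ~ Int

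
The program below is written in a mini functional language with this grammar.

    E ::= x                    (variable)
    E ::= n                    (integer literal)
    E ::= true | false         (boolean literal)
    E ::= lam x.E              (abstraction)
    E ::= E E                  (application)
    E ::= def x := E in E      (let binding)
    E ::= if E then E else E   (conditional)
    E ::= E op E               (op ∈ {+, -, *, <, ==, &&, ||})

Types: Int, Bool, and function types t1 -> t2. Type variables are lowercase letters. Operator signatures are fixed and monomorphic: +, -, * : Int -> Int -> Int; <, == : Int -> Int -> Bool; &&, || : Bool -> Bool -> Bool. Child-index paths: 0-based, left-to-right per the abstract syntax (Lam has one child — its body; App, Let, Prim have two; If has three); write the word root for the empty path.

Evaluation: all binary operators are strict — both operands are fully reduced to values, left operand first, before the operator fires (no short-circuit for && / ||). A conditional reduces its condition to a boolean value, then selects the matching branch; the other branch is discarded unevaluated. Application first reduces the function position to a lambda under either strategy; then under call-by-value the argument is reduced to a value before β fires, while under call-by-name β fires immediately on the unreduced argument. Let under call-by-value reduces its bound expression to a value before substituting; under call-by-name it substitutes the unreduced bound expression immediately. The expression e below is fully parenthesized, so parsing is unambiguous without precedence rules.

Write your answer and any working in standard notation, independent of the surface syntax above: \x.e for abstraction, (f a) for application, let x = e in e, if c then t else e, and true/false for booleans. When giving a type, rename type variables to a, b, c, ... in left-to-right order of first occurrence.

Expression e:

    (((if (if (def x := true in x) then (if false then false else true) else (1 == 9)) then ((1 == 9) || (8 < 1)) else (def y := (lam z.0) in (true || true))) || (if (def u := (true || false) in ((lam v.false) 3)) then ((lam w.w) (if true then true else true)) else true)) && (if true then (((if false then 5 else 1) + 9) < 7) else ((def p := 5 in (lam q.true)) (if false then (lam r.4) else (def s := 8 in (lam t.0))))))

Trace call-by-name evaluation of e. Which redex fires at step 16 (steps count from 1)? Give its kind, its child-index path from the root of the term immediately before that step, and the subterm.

Answer: delta at root : (true && false)

Trace:
step 0: (((if (if (let x = true in x) then (if false then false else true) else (1 == 9)) then ((1 == 9) || (8 < 1)) else (let y = (\z.0) in (true || true))) || (if (let u = (true || false) in ((\v.false) 3)) then ((\w.w) (if true then true else true)) else true)) && (if true then (((if false then 5 else 1) + 9) < 7) else ((let p = 5 in (\q.true)) (if false then (\r.4) else (let s = 8 in (\t.0))))))
step 1: [let@0.0.0.0] (((if (if true then (if false then false else true) else (1 == 9)) then ((1 == 9) || (8 < 1)) else (let y = (\z.0) in (true || true))) || (if (let u = (true || false) in ((\v.false) 3)) then ((\w.w) (if true then true else true)) else true)) && (if true then (((if false then 5 else 1) + 9) < 7) else ((let p = 5 in (\q.true)) (if false then (\r.4) else (let s = 8 in (\t.0))))))
step 2: [if@0.0.0] (((if (if false then false else true) then ((1 == 9) || (8 < 1)) else (let y = (\z.0) in (true || true))) || (if (let u = (true || false) in ((\v.false) 3)) then ((\w.w) (if true then true else true)) else true)) && (if true then (((if false then 5 else 1) + 9) < 7) else ((let p = 5 in (\q.true)) (if false then (\r.4) else (let s = 8 in (\t.0))))))
step 3: [if@0.0.0] (((if true then ((1 == 9) || (8 < 1)) else (let y = (\z.0) in (true || true))) || (if (let u = (true || false) in ((\v.false) 3)) then ((\w.w) (if true then true else true)) else true)) && (if true then (((if false then 5 else 1) + 9) < 7) else ((let p = 5 in (\q.true)) (if false then (\r.4) else (let s = 8 in (\t.0))))))
step 4: [if@0.0] ((((1 == 9) || (8 < 1)) || (if (let u = (true || false) in ((\v.false) 3)) then ((\w.w) (if true then true else true)) else true)) && (if true then (((if false then 5 else 1) + 9) < 7) else ((let p = 5 in (\q.true)) (if false then (\r.4) else (let s = 8 in (\t.0))))))
step 5: [delta@0.0.0] (((false || (8 < 1)) || (if (let u = (true || false) in ((\v.false) 3)) then ((\w.w) (if true then true else true)) else true)) && (if true then (((if false then 5 else 1) + 9) < 7) else ((let p = 5 in (\q.true)) (if false then (\r.4) else (let s = 8 in (\t.0))))))
step 6: [delta@0.0.1] (((false || false) || (if (let u = (true || false) in ((\v.false) 3)) then ((\w.w) (if true then true else true)) else true)) && (if true then (((if false then 5 else 1) + 9) < 7) else ((let p = 5 in (\q.true)) (if false then (\r.4) else (let s = 8 in (\t.0))))))
step 7: [delta@0.0] ((false || (if (let u = (true || false) in ((\v.false) 3)) then ((\w.w) (if true then true else true)) else true)) && (if true then (((if false then 5 else 1) + 9) < 7) else ((let p = 5 in (\q.true)) (if false then (\r.4) else (let s = 8 in (\t.0))))))
step 8: [let@0.1.0] ((false || (if ((\v.false) 3) then ((\w.w) (if true then true else true)) else true)) && (if true then (((if false then 5 else 1) + 9) < 7) else ((let p = 5 in (\q.true)) (if false then (\r.4) else (let s = 8 in (\t.0))))))
step 9: [beta@0.1.0] ((false || (if false then ((\w.w) (if true then true else true)) else true)) && (if true then (((if false then 5 else 1) + 9) < 7) else ((let p = 5 in (\q.true)) (if false then (\r.4) else (let s = 8 in (\t.0))))))
step 10: [if@0.1] ((false || true) && (if true then (((if false then 5 else 1) + 9) < 7) else ((let p = 5 in (\q.true)) (if false then (\r.4) else (let s = 8 in (\t.0))))))
step 11: [delta@0] (true && (if true then (((if false then 5 else 1) + 9) < 7) else ((let p = 5 in (\q.true)) (if false then (\r.4) else (let s = 8 in (\t.0))))))
step 12: [if@1] (true && (((if false then 5 else 1) + 9) < 7))
step 13: [if@1.0.0] (true && ((1 + 9) < 7))
step 14: [delta@1.0] (true && (10 < 7))
step 15: [delta@1] (true && false)
step 16: [delta@root] false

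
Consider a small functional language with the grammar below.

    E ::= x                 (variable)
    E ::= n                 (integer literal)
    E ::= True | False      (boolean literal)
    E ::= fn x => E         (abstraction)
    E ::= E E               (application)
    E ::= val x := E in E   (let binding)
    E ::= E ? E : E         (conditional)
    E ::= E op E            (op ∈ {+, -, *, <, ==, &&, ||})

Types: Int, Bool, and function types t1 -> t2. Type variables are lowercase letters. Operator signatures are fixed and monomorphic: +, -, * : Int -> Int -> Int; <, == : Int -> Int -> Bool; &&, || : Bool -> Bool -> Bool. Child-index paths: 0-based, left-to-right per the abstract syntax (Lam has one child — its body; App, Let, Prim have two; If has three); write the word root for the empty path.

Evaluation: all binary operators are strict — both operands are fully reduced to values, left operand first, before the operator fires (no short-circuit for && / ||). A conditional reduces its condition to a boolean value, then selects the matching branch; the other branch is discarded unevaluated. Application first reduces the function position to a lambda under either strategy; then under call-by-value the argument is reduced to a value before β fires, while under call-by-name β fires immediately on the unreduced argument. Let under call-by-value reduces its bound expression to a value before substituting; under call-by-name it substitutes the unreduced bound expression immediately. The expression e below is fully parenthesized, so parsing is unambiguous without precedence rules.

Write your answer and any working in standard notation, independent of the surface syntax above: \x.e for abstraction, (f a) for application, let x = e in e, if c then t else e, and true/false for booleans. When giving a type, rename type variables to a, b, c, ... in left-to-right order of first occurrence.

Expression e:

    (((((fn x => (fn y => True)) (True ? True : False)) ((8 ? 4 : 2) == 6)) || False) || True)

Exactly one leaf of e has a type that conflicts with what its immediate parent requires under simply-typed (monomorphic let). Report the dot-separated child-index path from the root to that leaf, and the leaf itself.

Answer: 0.0.1.0.0 : 8

Trace:
\y._ : b -> Bool
\x._ : a -> b -> Bool
  unify Bool ~ Bool
  unify Bool ~ Bool
  unify a -> b -> Bool ~ Bool -> c
  unify a ~ Bool
  unify b -> Bool ~ c
_ _ : b -> Bool
  unify Int ~ Bool
  FAIL: mismatch Int ~ Bool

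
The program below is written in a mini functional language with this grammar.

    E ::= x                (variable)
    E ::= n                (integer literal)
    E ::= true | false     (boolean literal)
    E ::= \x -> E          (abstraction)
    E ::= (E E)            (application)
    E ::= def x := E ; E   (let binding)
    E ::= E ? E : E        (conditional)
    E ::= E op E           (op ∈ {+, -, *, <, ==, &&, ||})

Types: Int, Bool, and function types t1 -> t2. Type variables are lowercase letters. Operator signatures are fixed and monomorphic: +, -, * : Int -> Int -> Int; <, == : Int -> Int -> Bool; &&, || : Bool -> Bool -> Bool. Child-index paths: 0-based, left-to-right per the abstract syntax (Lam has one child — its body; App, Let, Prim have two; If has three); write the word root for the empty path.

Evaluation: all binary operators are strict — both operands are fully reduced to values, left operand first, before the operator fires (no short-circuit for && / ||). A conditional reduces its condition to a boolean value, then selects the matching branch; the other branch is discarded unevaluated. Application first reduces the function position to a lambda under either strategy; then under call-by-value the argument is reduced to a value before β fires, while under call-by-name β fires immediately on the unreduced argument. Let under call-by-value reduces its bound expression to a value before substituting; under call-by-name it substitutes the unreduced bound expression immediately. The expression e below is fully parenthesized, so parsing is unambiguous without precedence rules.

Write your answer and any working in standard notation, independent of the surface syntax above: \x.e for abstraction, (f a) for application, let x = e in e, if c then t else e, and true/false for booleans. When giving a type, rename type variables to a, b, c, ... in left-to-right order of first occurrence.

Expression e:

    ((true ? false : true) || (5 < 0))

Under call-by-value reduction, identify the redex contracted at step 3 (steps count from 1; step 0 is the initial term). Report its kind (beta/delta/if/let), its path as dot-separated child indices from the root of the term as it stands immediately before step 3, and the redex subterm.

Working:
step 0: ((if true then false else true) || (5 < 0))
step 1: [if@0] (false || (5 < 0))
step 2: [delta@1] (false || false)
step 3: [delta@root] false

Answer: delta at root : (false || false)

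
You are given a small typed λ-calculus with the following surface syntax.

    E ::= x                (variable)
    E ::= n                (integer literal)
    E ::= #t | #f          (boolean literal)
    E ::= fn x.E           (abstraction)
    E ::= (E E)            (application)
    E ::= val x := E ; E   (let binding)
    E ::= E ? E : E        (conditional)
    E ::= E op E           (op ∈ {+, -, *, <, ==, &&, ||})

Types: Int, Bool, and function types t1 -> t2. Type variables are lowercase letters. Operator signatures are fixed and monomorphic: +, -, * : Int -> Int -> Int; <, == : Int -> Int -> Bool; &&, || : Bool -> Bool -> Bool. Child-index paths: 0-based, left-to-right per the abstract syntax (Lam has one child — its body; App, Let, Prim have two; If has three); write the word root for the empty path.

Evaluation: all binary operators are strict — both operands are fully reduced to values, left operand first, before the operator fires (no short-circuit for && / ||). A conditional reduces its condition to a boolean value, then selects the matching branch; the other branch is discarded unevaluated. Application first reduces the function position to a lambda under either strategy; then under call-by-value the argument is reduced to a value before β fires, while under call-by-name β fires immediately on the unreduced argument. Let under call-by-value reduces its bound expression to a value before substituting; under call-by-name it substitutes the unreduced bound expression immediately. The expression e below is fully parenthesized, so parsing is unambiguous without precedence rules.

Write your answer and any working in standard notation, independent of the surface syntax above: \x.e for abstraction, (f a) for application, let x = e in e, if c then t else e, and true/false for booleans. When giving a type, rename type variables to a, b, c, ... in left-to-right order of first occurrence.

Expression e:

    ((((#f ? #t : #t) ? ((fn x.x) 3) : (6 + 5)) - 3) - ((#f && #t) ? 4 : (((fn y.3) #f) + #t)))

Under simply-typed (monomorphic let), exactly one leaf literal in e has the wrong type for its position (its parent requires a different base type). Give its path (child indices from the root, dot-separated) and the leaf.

Answer: 1.2.1 : true

Working:
  unify Bool ~ Bool
  unify Bool ~ Bool
  unify Bool ~ Bool
x : a
\x._ : a -> a
  unify a -> a ~ Int -> b
  unify a ~ Int
  unify Int ~ b
_ _ : Int
  unify Int ~ Int
  unify Int ~ Int
  unify Int ~ Int
  unify Int ~ Int
  unify Int ~ Int
  unify Int ~ Int
  unify Bool ~ Bool
  unify Bool ~ Bool
  unify Bool ~ Bool
\y._ : c -> Int
  unify c -> Int ~ Bool -> d
  unify c ~ Bool
  unify Int ~ d
_ _ : Int
  unify Int ~ Int
  unify Bool ~ Int
  FAIL: mismatch Bool ~ Int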